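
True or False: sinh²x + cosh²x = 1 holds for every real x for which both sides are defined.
False.

Claim: sinh²x + cosh²x = 1.
Test a specific point where both sides are defined: x = 1/2.
LHS = sinh²x + cosh²x ≈ 1.5431
RHS = 1 ≈ 1.0000
Since 1.5431 ≠ 1.0000, the equation fails at this point, so it cannot hold for every real x for which both sides are defined.
The correct hyperbolic identity is cosh²x - sinh²x = 1 (a difference); the sum sinh²x + cosh²x equals cosh(2x).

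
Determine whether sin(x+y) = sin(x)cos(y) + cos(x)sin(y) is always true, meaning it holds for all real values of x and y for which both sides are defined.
Claim: sin(x+y) = sin(x)cos(y) + cos(x)sin(y).
Reasoning: By Euler's formula e^(i(x+y)) = e^(ix)·e^(iy) = (cos x + i·sin x)(cos y + i·sin y). The imaginary part of the left side is sin(x+y); the imaginary part of the product is sin(x)cos(y) + cos(x)sin(y).
So the two sides agree for all real values of x and y for which both sides are defined.

Conclusion: Yes, this is an identity.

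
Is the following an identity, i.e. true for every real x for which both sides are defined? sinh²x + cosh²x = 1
Claim: sinh²x + cosh²x = 1.
Test a specific point where both sides are defined: x = -1.
LHS = sinh²x + cosh²x ≈ 3.7622
RHS = 1 ≈ 1.0000
Since 3.7622 ≠ 1.0000, the equation fails at this point, so it cannot hold for every real x for which both sides are defined.
The correct hyperbolic identity is cosh²x - sinh²x = 1 (a difference); the sum sinh²x + cosh²x equals cosh(2x).

Conclusion: No, this is NOT an identity.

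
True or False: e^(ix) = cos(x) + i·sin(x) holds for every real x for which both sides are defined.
Claim: e^(ix) = cos(x) + i·sin(x).
Reasoning: Euler's formula. Expand e^(ix) = Σ (ix)^k / k!. Since i² = -1, the even-k terms are Σ (-1)^m x^(2m)/(2m)! = cos(x) and the odd-k terms are i · Σ (-1)^m x^(2m+1)/(2m+1)! = i·sin(x).
So the two sides agree for every real x for which both sides are defined.

Conclusion: True.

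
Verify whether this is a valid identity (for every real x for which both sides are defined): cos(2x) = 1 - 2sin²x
Yes, this is an identity.

Claim: cos(2x) = 1 - 2sin²x.
Reasoning: cos(2x) = cos²x - sin²x. Replace cos²x by 1 - sin²x: (1 - sin²x) - sin²x = 1 - 2sin²x.
So the two sides agree for every real x for which both sides are defined.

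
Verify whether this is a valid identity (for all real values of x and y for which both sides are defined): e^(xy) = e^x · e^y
No, this is NOT an identity.

Claim: e^(xy) = e^x · e^y.
Test a specific point where both sides are defined: x = 3/2, y = 1.
LHS = e^(xy) ≈ 4.4817
RHS = e^x · e^y ≈ 12.1825
Since 4.4817 ≠ 12.1825, the equation fails at this point, so it cannot hold for all real values of x and y for which both sides are defined.
e^x · e^y = e^(x+y), not e^(xy).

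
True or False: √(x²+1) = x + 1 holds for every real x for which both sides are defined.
Claim: √(x²+1) = x + 1.
Test a specific point where both sides are defined: x = 2.
LHS = √(x²+1) ≈ 2.2361
RHS = x + 1 ≈ 3.0000
Since 2.2361 ≠ 3.0000, the equation fails at this point, so it cannot hold for every real x for which both sides are defined.
(x+1)² = x² + 2x + 1 ≠ x² + 1 unless x = 0.

Conclusion: False.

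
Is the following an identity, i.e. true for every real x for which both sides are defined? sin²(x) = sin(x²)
Claim: sin²(x) = sin(x²).
Test a specific point where both sides are defined: x = π/2.
LHS = sin²(x) ≈ 1.0000
RHS = sin(x²) ≈ 0.6243
Since 1.0000 ≠ 0.6243, the equation fails at this point, so it cannot hold for every real x for which both sides are defined.
sin²(x) means (sin x)², squaring the output; sin(x²) squares the input. These are different functions.

Conclusion: No, this is NOT an identity.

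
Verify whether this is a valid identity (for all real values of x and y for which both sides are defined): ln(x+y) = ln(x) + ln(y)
No, this is NOT an identity.

Claim: ln(x+y) = ln(x) + ln(y).
Test a specific point where both sides are defined: x = 5, y = 3/2.
LHS = ln(x+y) ≈ 1.8718
RHS = ln(x) + ln(y) ≈ 2.0149
Since 1.8718 ≠ 2.0149, the equation fails at this point, so it cannot hold for all real values of x and y for which both sides are defined.
ln(x) + ln(y) = ln(xy), not ln(x+y).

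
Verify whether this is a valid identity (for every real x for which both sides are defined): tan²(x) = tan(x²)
Claim: tan²(x) = tan(x²).
Test a specific point where both sides are defined: x = π.
LHS = tan²(x) ≈ 0.0000
RHS = tan(x²) ≈ 0.4767
Since 0.0000 ≠ 0.4767, the equation fails at this point, so it cannot hold for every real x for which both sides are defined.
tan²(x) means (tan x)², squaring the output; tan(x²) squares the input. These are different functions.

Conclusion: No, this is NOT an identity.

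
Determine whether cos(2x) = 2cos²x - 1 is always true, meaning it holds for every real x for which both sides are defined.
Yes, this is an identity.

Claim: cos(2x) = 2cos²x - 1.
Reasoning: cos(2x) = cos²x - sin²x. Replace sin²x by 1 - cos²x: cos²x - (1 - cos²x) = 2cos²x - 1.
So the two sides agree for every real x for which both sides are defined.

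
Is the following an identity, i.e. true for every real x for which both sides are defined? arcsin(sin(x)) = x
No, this is NOT an identity.

Claim: arcsin(sin(x)) = x.
Test a specific point where both sides are defined: x = π.
LHS = arcsin(sin(x)) ≈ 0.0000
RHS = x ≈ 3.1416
Since 0.0000 ≠ 3.1416, the equation fails at this point, so it cannot hold for every real x for which both sides are defined.
arcsin only returns values in [-π/2, π/2], so arcsin(sin(x)) = x holds only for x in that interval, not for all real x.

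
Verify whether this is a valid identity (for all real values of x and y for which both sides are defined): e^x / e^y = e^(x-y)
Claim: e^x / e^y = e^(x-y).
Reasoning: 1/e^y = e^(-y), so e^x / e^y = e^x · e^(-y) = e^(x + (-y)) = e^(x-y) by the product rule for exponents.
So the two sides agree for all real values of x and y for which both sides are defined.

Conclusion: Yes, this is an identity.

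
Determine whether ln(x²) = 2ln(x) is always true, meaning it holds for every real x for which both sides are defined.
Yes, this is an identity.

Claim: ln(x²) = 2ln(x).
Reasoning: The right side requires x > 0. For x > 0, x² = (e^(ln x))² = e^(2ln x), so ln(x²) = 2ln(x). (For x < 0 the right side is undefined, so those values are outside the claim.)
So the two sides agree for every real x for which both sides are defined.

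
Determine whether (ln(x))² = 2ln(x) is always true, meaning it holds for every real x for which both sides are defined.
No, this is NOT an identity.

Claim: (ln(x))² = 2ln(x).
Test a specific point where both sides are defined: x = 4.
LHS = (ln(x))² ≈ 1.9218
RHS = 2ln(x) ≈ 2.7726
Since 1.9218 ≠ 2.7726, the equation fails at this point, so it cannot hold for every real x for which both sides are defined.
2ln(x) equals ln(x²), which is not the same as (ln x)².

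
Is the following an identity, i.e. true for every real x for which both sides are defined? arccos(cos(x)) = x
Claim: arccos(cos(x)) = x.
Test a specific point where both sides are defined: x = -π/4.
LHS = arccos(cos(x)) ≈ 0.7854
RHS = x ≈ -0.7854
Since 0.7854 ≠ -0.7854, the equation fails at this point, so it cannot hold for every real x for which both sides are defined.
arccos only returns values in [0, π], so arccos(cos(x)) = x holds only for x in that interval, not for all real x.

Conclusion: No, this is NOT an identity.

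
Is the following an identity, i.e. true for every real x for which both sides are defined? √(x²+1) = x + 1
Claim: √(x²+1) = x + 1.
Test a specific point where both sides are defined: x = 3/2.
LHS = √(x²+1) ≈ 1.8028
RHS = x + 1 ≈ 2.5000
Since 1.8028 ≠ 2.5000, the equation fails at this point, so it cannot hold for every real x for which both sides are defined.
(x+1)² = x² + 2x + 1 ≠ x² + 1 unless x = 0.

Conclusion: No, this is NOT an identity.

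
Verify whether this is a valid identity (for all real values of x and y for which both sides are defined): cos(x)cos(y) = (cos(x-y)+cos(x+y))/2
Claim: cos(x)cos(y) = (cos(x-y)+cos(x+y))/2.
Reasoning: cos(x-y) = cos(x)cos(y) + sin(x)sin(y) and cos(x+y) = cos(x)cos(y) - sin(x)sin(y). Adding, cos(x-y) + cos(x+y) = 2cos(x)cos(y); divide by 2.
So the two sides agree for all real values of x and y for which both sides are defined.

Conclusion: Yes, this is an identity.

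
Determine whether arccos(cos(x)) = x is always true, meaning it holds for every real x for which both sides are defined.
No, this is NOT an identity.

Claim: arccos(cos(x)) = x.
Test a specific point where both sides are defined: x = -π/4.
LHS = arccos(cos(x)) ≈ 0.7854
RHS = x ≈ -0.7854
Since 0.7854 ≠ -0.7854, the equation fails at this point, so it cannot hold for every real x for which both sides are defined.
arccos only returns values in [0, π], so arccos(cos(x)) = x holds only for x in that interval, not for all real x.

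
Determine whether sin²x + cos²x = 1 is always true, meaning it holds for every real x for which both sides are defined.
Claim: sin²x + cos²x = 1.
Reasoning: The point (cos x, sin x) lies on the unit circle X² + Y² = 1, so cos²x + sin²x = 1 for every real x.
So the two sides agree for every real x for which both sides are defined.

Conclusion: Yes, this is an identity.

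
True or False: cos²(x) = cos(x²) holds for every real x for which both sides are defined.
False.

Claim: cos²(x) = cos(x²).
Test a specific point where both sides are defined: x = π/3.
LHS = cos²(x) ≈ 0.2500
RHS = cos(x²) ≈ 0.4566
Since 0.2500 ≠ 0.4566, the equation fails at this point, so it cannot hold for every real x for which both sides are defined.
cos²(x) means (cos x)², squaring the output; cos(x²) squares the input. These are different functions.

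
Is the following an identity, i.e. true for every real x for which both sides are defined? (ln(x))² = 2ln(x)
No, this is NOT an identity.

Claim: (ln(x))² = 2ln(x).
Test a specific point where both sides are defined: x = 1/2.
LHS = (ln(x))² ≈ 0.4805
RHS = 2ln(x) ≈ -1.3863
Since 0.4805 ≠ -1.3863, the equation fails at this point, so it cannot hold for every real x for which both sides are defined.
2ln(x) equals ln(x²), which is not the same as (ln x)².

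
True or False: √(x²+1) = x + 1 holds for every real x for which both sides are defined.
False.

Claim: √(x²+1) = x + 1.
Test a specific point where both sides are defined: x = -2.
LHS = √(x²+1) ≈ 2.2361
RHS = x + 1 ≈ -1.0000
Since 2.2361 ≠ -1.0000, the equation fails at this point, so it cannot hold for every real x for which both sides are defined.
(x+1)² = x² + 2x + 1 ≠ x² + 1 unless x = 0.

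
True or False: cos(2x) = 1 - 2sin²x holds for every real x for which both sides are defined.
Claim: cos(2x) = 1 - 2sin²x.
Reasoning: cos(2x) = cos²x - sin²x. Replace cos²x by 1 - sin²x: (1 - sin²x) - sin²x = 1 - 2sin²x.
So the two sides agree for every real x for which both sides are defined.

Conclusion: True.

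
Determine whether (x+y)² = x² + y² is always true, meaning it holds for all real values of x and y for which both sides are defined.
No, this is NOT an identity.

Claim: (x+y)² = x² + y².
Test a specific point where both sides are defined: x = -3, y = 1/2.
LHS = (x+y)² ≈ 6.2500
RHS = x² + y² ≈ 9.2500
Since 6.2500 ≠ 9.2500, the equation fails at this point, so it cannot hold for all real values of x and y for which both sides are defined.
The correct expansion is (x+y)² = x² + 2xy + y²; the cross term 2xy is missing.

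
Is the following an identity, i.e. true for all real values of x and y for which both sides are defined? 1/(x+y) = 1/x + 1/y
Claim: 1/(x+y) = 1/x + 1/y.
Test a specific point where both sides are defined: x = 5, y = 3/2.
LHS = 1/(x+y) ≈ 0.1538
RHS = 1/x + 1/y ≈ 0.8667
Since 0.1538 ≠ 0.8667, the equation fails at this point, so it cannot hold for all real values of x and y for which both sides are defined.
1/x + 1/y = (x+y)/(xy), which is not 1/(x+y).

Conclusion: No, this is NOT an identity.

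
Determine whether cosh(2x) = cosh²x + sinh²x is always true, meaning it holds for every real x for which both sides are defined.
Yes, this is an identity.

Claim: cosh(2x) = cosh²x + sinh²x.
Reasoning: cosh²x = (e^(2x) + 2 + e^(-2x))/4 and sinh²x = (e^(2x) - 2 + e^(-2x))/4. Adding gives (2e^(2x) + 2e^(-2x))/4 = (e^(2x) + e^(-2x))/2 = cosh(2x).
So the two sides agree for every real x for which both sides are defined.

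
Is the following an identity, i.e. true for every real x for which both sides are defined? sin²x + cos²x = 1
Claim: sin²x + cos²x = 1.
Reasoning: The point (cos x, sin x) lies on the unit circle X² + Y² = 1, so cos²x + sin²x = 1 for every real x.
So the two sides agree for every real x for which both sides are defined.

Conclusion: Yes, this is an identity.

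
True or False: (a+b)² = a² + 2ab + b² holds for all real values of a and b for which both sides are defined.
Claim: (a+b)² = a² + 2ab + b².
Reasoning: Expand: (a+b)² = (a+b)(a+b) = a·a + a·b + b·a + b·b = a² + 2ab + b².
So the two sides agree for all real values of a and b for which both sides are defined.

Conclusion: True.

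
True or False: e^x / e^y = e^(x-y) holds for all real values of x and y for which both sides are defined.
True.

Claim: e^x / e^y = e^(x-y).
Reasoning: 1/e^y = e^(-y), so e^x / e^y = e^x · e^(-y) = e^(x + (-y)) = e^(x-y) by the product rule for exponents.
So the two sides agree for all real values of x and y for which both sides are defined.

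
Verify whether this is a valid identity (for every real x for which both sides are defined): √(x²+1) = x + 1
No, this is NOT an identity.

Claim: √(x²+1) = x + 1.
Test a specific point where both sides are defined: x = 1.
LHS = √(x²+1) ≈ 1.4142
RHS = x + 1 ≈ 2.0000
Since 1.4142 ≠ 2.0000, the equation fails at this point, so it cannot hold for every real x for which both sides are defined.
(x+1)² = x² + 2x + 1 ≠ x² + 1 unless x = 0.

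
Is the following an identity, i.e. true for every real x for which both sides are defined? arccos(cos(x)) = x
Claim: arccos(cos(x)) = x.
Test a specific point where both sides are defined: x = -π/4.
LHS = arccos(cos(x)) ≈ 0.7854
RHS = x ≈ -0.7854
Since 0.7854 ≠ -0.7854, the equation fails at this point, so it cannot hold for every real x for which both sides are defined.
arccos only returns values in [0, π], so arccos(cos(x)) = x holds only for x in that interval, not for all real x.

Conclusion: No, this is NOT an identity.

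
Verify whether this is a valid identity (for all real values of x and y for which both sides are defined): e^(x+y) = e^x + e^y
No, this is NOT an identity.

Claim: e^(x+y) = e^x + e^y.
Test a specific point where both sides are defined: x = 3/2, y = 2.
LHS = e^(x+y) ≈ 33.1155
RHS = e^x + e^y ≈ 11.8707
Since 33.1155 ≠ 11.8707, the equation fails at this point, so it cannot hold for all real values of x and y for which both sides are defined.
The correct rule is e^(x+y) = e^x · e^y (a product, not a sum).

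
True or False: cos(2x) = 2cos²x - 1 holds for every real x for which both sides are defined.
Claim: cos(2x) = 2cos²x - 1.
Reasoning: cos(2x) = cos²x - sin²x. Replace sin²x by 1 - cos²x: cos²x - (1 - cos²x) = 2cos²x - 1.
So the two sides agree for every real x for which both sides are defined.

Conclusion: True.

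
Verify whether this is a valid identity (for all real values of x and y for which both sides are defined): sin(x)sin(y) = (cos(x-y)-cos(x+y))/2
Yes, this is an identity.

Claim: sin(x)sin(y) = (cos(x-y)-cos(x+y))/2.
Reasoning: cos(x-y) = cos(x)cos(y) + sin(x)sin(y) and cos(x+y) = cos(x)cos(y) - sin(x)sin(y). Subtracting, cos(x-y) - cos(x+y) = 2sin(x)sin(y); divide by 2.
So the two sides agree for all real values of x and y for which both sides are defined.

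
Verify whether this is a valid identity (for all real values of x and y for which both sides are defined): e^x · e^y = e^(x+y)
Yes, this is an identity.

Claim: e^x · e^y = e^(x+y).
Reasoning: This is the law of exponents for a common base: multiplying powers adds exponents. E.g. from the series, (Σ x^j/j!)(Σ y^k/k!) = Σ_m (Σ_{j+k=m} x^j y^k/(j!k!)) = Σ_m (x+y)^m/m! by the binomial theorem.
So the two sides agree for all real values of x and y for which both sides are defined.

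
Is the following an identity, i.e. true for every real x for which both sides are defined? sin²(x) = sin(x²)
Claim: sin²(x) = sin(x²).
Test a specific point where both sides are defined: x = -π/2.
LHS = sin²(x) ≈ 1.0000
RHS = sin(x²) ≈ 0.6243
Since 1.0000 ≠ 0.6243, the equation fails at this point, so it cannot hold for every real x for which both sides are defined.
sin²(x) means (sin x)², squaring the output; sin(x²) squares the input. These are different functions.

Conclusion: No, this is NOT an identity.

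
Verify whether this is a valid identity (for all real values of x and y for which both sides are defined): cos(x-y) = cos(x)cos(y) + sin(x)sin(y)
Claim: cos(x-y) = cos(x)cos(y) + sin(x)sin(y).
Reasoning: Replace y by -y in cos(x+y) = cos(x)cos(y) - sin(x)sin(y) and use cos(-y) = cos(y), sin(-y) = -sin(y): cos(x-y) = cos(x)cos(y) + sin(x)sin(y).
So the two sides agree for all real values of x and y for which both sides are defined.

Conclusion: Yes, this is an identity.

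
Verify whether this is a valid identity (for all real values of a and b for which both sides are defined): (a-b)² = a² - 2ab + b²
Claim: (a-b)² = a² - 2ab + b².
Reasoning: Expand: (a-b)² = (a-b)(a-b) = a·a - a·b - b·a + b·b = a² - 2ab + b².
So the two sides agree for all real values of a and b for which both sides are defined.

Conclusion: Yes, this is an identity.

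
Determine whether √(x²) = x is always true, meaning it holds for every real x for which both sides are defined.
No, this is NOT an identity.

Claim: √(x²) = x.
Test a specific point where both sides are defined: x = -2.
LHS = √(x²) ≈ 2.0000
RHS = x ≈ -2.0000
Since 2.0000 ≠ -2.0000, the equation fails at this point, so it cannot hold for every real x for which both sides are defined.
√(x²) = |x|, which differs from x whenever x < 0 (both sides are defined for every real x).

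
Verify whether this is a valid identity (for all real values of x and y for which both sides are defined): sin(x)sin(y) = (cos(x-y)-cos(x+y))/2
Claim: sin(x)sin(y) = (cos(x-y)-cos(x+y))/2.
Reasoning: cos(x-y) = cos(x)cos(y) + sin(x)sin(y) and cos(x+y) = cos(x)cos(y) - sin(x)sin(y). Subtracting, cos(x-y) - cos(x+y) = 2sin(x)sin(y); divide by 2.
So the two sides agree for all real values of x and y for which both sides are defined.

Conclusion: Yes, this is an identity.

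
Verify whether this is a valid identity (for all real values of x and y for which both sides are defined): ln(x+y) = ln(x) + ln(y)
Claim: ln(x+y) = ln(x) + ln(y).
Test a specific point where both sides are defined: x = 1, y = 4.
LHS = ln(x+y) ≈ 1.6094
RHS = ln(x) + ln(y) ≈ 1.3863
Since 1.6094 ≠ 1.3863, the equation fails at this point, so it cannot hold for all real values of x and y for which both sides are defined.
ln(x) + ln(y) = ln(xy), not ln(x+y).

Conclusion: No, this is NOT an identity.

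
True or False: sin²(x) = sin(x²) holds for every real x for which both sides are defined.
False.

Claim: sin²(x) = sin(x²).
Test a specific point where both sides are defined: x = π/3.
LHS = sin²(x) ≈ 0.7500
RHS = sin(x²) ≈ 0.8897
Since 0.7500 ≠ 0.8897, the equation fails at this point, so it cannot hold for every real x for which both sides are defined.
sin²(x) means (sin x)², squaring the output; sin(x²) squares the input. These are different functions.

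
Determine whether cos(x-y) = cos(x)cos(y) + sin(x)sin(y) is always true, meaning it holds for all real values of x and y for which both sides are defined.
Claim: cos(x-y) = cos(x)cos(y) + sin(x)sin(y).
Reasoning: Replace y by -y in cos(x+y) = cos(x)cos(y) - sin(x)sin(y) and use cos(-y) = cos(y), sin(-y) = -sin(y): cos(x-y) = cos(x)cos(y) + sin(x)sin(y).
So the two sides agree for all real values of x and y for which both sides are defined.

Conclusion: Yes, this is an identity.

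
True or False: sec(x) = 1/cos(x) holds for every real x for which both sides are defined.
Claim: sec(x) = 1/cos(x).
Reasoning: sec(x) is by definition the reciprocal of cos(x), wherever cos(x) ≠ 0.
So the two sides agree for every real x for which both sides are defined.

Conclusion: True.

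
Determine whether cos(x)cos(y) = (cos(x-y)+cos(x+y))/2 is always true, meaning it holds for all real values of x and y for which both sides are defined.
Claim: cos(x)cos(y) = (cos(x-y)+cos(x+y))/2.
Reasoning: cos(x-y) = cos(x)cos(y) + sin(x)sin(y) and cos(x+y) = cos(x)cos(y) - sin(x)sin(y). Adding, cos(x-y) + cos(x+y) = 2cos(x)cos(y); divide by 2.
So the two sides agree for all real values of x and y for which both sides are defined.

Conclusion: Yes, this is an identity.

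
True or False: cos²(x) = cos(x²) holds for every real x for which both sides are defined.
Claim: cos²(x) = cos(x²).
Test a specific point where both sides are defined: x = -π/3.
LHS = cos²(x) ≈ 0.2500
RHS = cos(x²) ≈ 0.4566
Since 0.2500 ≠ 0.4566, the equation fails at this point, so it cannot hold for every real x for which both sides are defined.
cos²(x) means (cos x)², squaring the output; cos(x²) squares the input. These are different functions.

Conclusion: False.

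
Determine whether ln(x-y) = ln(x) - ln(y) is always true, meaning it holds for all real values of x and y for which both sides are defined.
No, this is NOT an identity.

Claim: ln(x-y) = ln(x) - ln(y).
Test a specific point where both sides are defined: x = 5, y = 1.
LHS = ln(x-y) ≈ 1.3863
RHS = ln(x) - ln(y) ≈ 1.6094
Since 1.3863 ≠ 1.6094, the equation fails at this point, so it cannot hold for all real values of x and y for which both sides are defined.
ln(x) - ln(y) = ln(x/y), not ln(x-y).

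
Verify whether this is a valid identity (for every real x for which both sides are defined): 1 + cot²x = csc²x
Claim: 1 + cot²x = csc²x.
Reasoning: Start from sin²x + cos²x = 1 and divide every term by sin²x (allowed wherever cot x and csc x are defined): 1 + cot²x = 1/sin²x = csc²x.
So the two sides agree for every real x for which both sides are defined.

Conclusion: Yes, this is an identity.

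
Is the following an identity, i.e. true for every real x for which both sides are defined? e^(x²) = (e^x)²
Claim: e^(x²) = (e^x)².
Test a specific point where both sides are defined: x = -1.
LHS = e^(x²) ≈ 2.7183
RHS = (e^x)² ≈ 0.1353
Since 2.7183 ≠ 0.1353, the equation fails at this point, so it cannot hold for every real x for which both sides are defined.
(e^x)² = e^(2x), and 2x ≠ x² in general.

Conclusion: No, this is NOT an identity.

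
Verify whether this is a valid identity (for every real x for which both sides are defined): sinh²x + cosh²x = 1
Claim: sinh²x + cosh²x = 1.
Test a specific point where both sides are defined: x = -3.
LHS = sinh²x + cosh²x ≈ 201.7156
RHS = 1 ≈ 1.0000
Since 201.7156 ≠ 1.0000, the equation fails at this point, so it cannot hold for every real x for which both sides are defined.
The correct hyperbolic identity is cosh²x - sinh²x = 1 (a difference); the sum sinh²x + cosh²x equals cosh(2x).

Conclusion: No, this is NOT an identity.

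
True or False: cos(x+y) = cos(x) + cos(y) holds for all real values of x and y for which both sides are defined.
Claim: cos(x+y) = cos(x) + cos(y).
Test a specific point where both sides are defined: x = π/2, y = π/3.
LHS = cos(x+y) ≈ -0.8660
RHS = cos(x) + cos(y) ≈ 0.5000
Since -0.8660 ≠ 0.5000, the equation fails at this point, so it cannot hold for all real values of x and y for which both sides are defined.
The correct expansion is cos(x+y) = cos(x)cos(y) - sin(x)sin(y); cosine is not additive.

Conclusion: False.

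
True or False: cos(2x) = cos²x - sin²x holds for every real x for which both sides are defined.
Claim: cos(2x) = cos²x - sin²x.
Reasoning: Put y = x in the addition formula cos(x+y) = cos(x)cos(y) - sin(x)sin(y): cos(2x) = cos²x - sin²x.
So the two sides agree for every real x for which both sides are defined.

Conclusion: True.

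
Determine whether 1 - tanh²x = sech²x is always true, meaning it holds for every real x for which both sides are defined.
Yes, this is an identity.

Claim: 1 - tanh²x = sech²x.
Reasoning: Divide cosh²x - sinh²x = 1 through by cosh²x (never zero): 1 - tanh²x = 1/cosh²x = sech²x.
So the two sides agree for every real x for which both sides are defined.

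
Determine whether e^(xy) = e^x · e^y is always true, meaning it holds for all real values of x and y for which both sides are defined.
Claim: e^(xy) = e^x · e^y.
Test a specific point where both sides are defined: x = 5, y = -2.
LHS = e^(xy) ≈ 0.0000
RHS = e^x · e^y ≈ 20.0855
Since 0.0000 ≠ 20.0855, the equation fails at this point, so it cannot hold for all real values of x and y for which both sides are defined.
e^x · e^y = e^(x+y), not e^(xy).

Conclusion: No, this is NOT an identity.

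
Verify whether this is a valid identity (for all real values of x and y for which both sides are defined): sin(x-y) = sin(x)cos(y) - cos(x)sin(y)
Claim: sin(x-y) = sin(x)cos(y) - cos(x)sin(y).
Reasoning: Replace y by -y in sin(x+y) = sin(x)cos(y) + cos(x)sin(y) and use cos(-y) = cos(y), sin(-y) = -sin(y): sin(x-y) = sin(x)cos(y) - cos(x)sin(y).
So the two sides agree for all real values of x and y for which both sides are defined.

Conclusion: Yes, this is an identity.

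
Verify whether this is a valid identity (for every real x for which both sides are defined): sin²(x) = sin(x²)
No, this is NOT an identity.

Claim: sin²(x) = sin(x²).
Test a specific point where both sides are defined: x = 3π/4.
LHS = sin²(x) ≈ 0.5000
RHS = sin(x²) ≈ -0.6680
Since 0.5000 ≠ -0.6680, the equation fails at this point, so it cannot hold for every real x for which both sides are defined.
sin²(x) means (sin x)², squaring the output; sin(x²) squares the input. These are different functions.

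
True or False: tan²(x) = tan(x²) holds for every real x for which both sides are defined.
False.

Claim: tan²(x) = tan(x²).
Test a specific point where both sides are defined: x = π/4.
LHS = tan²(x) ≈ 1.0000
RHS = tan(x²) ≈ 0.7092
Since 1.0000 ≠ 0.7092, the equation fails at this point, so it cannot hold for every real x for which both sides are defined.
tan²(x) means (tan x)², squaring the output; tan(x²) squares the input. These are different functions.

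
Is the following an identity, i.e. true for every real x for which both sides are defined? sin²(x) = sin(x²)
Claim: sin²(x) = sin(x²).
Test a specific point where both sides are defined: x = 2π/3.
LHS = sin²(x) ≈ 0.7500
RHS = sin(x²) ≈ -0.9474
Since 0.7500 ≠ -0.9474, the equation fails at this point, so it cannot hold for every real x for which both sides are defined.
sin²(x) means (sin x)², squaring the output; sin(x²) squares the input. These are different functions.

Conclusion: No, this is NOT an identity.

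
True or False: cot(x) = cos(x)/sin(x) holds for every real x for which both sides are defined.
True.

Claim: cot(x) = cos(x)/sin(x).
Reasoning: cot(x) is defined as 1/tan(x) = 1/(sin(x)/cos(x)) = cos(x)/sin(x), wherever sin(x) ≠ 0.
So the two sides agree for every real x for which both sides are defined.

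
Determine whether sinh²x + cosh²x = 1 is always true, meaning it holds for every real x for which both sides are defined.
Claim: sinh²x + cosh²x = 1.
Test a specific point where both sides are defined: x = 3/2.
LHS = sinh²x + cosh²x ≈ 10.0677
RHS = 1 ≈ 1.0000
Since 10.0677 ≠ 1.0000, the equation fails at this point, so it cannot hold for every real x for which both sides are defined.
The correct hyperbolic identity is cosh²x - sinh²x = 1 (a difference); the sum sinh²x + cosh²x equals cosh(2x).

Conclusion: No, this is NOT an identity.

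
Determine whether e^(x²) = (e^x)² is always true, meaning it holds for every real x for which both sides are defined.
No, this is NOT an identity.

Claim: e^(x²) = (e^x)².
Test a specific point where both sides are defined: x = -3.
LHS = e^(x²) ≈ 8103.0839
RHS = (e^x)² ≈ 0.0025
Since 8103.0839 ≠ 0.0025, the equation fails at this point, so it cannot hold for every real x for which both sides are defined.
(e^x)² = e^(2x), and 2x ≠ x² in general.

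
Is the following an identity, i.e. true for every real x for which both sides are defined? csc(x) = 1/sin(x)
Yes, this is an identity.

Claim: csc(x) = 1/sin(x).
Reasoning: csc(x) is by definition the reciprocal of sin(x), wherever sin(x) ≠ 0.
So the two sides agree for every real x for which both sides are defined.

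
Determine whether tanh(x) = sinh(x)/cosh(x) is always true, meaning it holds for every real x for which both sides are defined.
Yes, this is an identity.

Claim: tanh(x) = sinh(x)/cosh(x).
Reasoning: tanh(x) is defined as sinh(x)/cosh(x) = (e^x - e^-x)/(e^x + e^-x); cosh(x) ≥ 1 is never zero, so this holds for every real x.
So the two sides agree for every real x for which both sides are defined.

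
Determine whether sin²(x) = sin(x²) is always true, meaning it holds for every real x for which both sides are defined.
Claim: sin²(x) = sin(x²).
Test a specific point where both sides are defined: x = -π/4.
LHS = sin²(x) ≈ 0.5000
RHS = sin(x²) ≈ 0.5785
Since 0.5000 ≠ 0.5785, the equation fails at this point, so it cannot hold for every real x for which both sides are defined.
sin²(x) means (sin x)², squaring the output; sin(x²) squares the input. These are different functions.

Conclusion: No, this is NOT an identity.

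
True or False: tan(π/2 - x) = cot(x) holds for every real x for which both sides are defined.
Claim: tan(π/2 - x) = cot(x).
Reasoning: tan(π/2 - x) = sin(π/2 - x)/cos(π/2 - x) = cos(x)/sin(x) = cot(x), using the cofunction identities sin(π/2 - x) = cos(x) and cos(π/2 - x) = sin(x).
So the two sides agree for every real x for which both sides are defined.

Conclusion: True.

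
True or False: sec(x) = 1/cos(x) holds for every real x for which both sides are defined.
True.

Claim: sec(x) = 1/cos(x).
Reasoning: sec(x) is by definition the reciprocal of cos(x), wherever cos(x) ≠ 0.
So the two sides agree for every real x for which both sides are defined.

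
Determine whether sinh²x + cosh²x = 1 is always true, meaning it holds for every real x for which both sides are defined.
No, this is NOT an identity.

Claim: sinh²x + cosh²x = 1.
Test a specific point where both sides are defined: x = -3.
LHS = sinh²x + cosh²x ≈ 201.7156
RHS = 1 ≈ 1.0000
Since 201.7156 ≠ 1.0000, the equation fails at this point, so it cannot hold for every real x for which both sides are defined.
The correct hyperbolic identity is cosh²x - sinh²x = 1 (a difference); the sum sinh²x + cosh²x equals cosh(2x).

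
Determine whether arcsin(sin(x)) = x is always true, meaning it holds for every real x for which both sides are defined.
Claim: arcsin(sin(x)) = x.
Test a specific point where both sides are defined: x = 3π/4.
LHS = arcsin(sin(x)) ≈ 0.7854
RHS = x ≈ 2.3562
Since 0.7854 ≠ 2.3562, the equation fails at this point, so it cannot hold for every real x for which both sides are defined.
arcsin only returns values in [-π/2, π/2], so arcsin(sin(x)) = x holds only for x in that interval, not for all real x.

Conclusion: No, this is NOT an identity.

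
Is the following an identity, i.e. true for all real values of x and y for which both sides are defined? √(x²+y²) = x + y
No, this is NOT an identity.

Claim: √(x²+y²) = x + y.
Test a specific point where both sides are defined: x = -3, y = 4.
LHS = √(x²+y²) ≈ 5.0000
RHS = x + y ≈ 1.0000
Since 5.0000 ≠ 1.0000, the equation fails at this point, so it cannot hold for all real values of x and y for which both sides are defined.
(x+y)² = x² + 2xy + y², not x² + y², so the square root does not split this way.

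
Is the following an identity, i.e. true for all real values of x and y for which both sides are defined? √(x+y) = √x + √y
Claim: √(x+y) = √x + √y.
Test a specific point where both sides are defined: x = 1, y = 1/2.
LHS = √(x+y) ≈ 1.2247
RHS = √x + √y ≈ 1.7071
Since 1.2247 ≠ 1.7071, the equation fails at this point, so it cannot hold for all real values of x and y for which both sides are defined.
Squaring the right side gives x + 2√(xy) + y, not x + y.

Conclusion: No, this is NOT an identity.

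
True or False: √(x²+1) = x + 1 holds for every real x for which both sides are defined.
Claim: √(x²+1) = x + 1.
Test a specific point where both sides are defined: x = 1.
LHS = √(x²+1) ≈ 1.4142
RHS = x + 1 ≈ 2.0000
Since 1.4142 ≠ 2.0000, the equation fails at this point, so it cannot hold for every real x for which both sides are defined.
(x+1)² = x² + 2x + 1 ≠ x² + 1 unless x = 0.

Conclusion: False.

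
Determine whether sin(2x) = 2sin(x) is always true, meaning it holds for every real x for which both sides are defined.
Claim: sin(2x) = 2sin(x).
Test a specific point where both sides are defined: x = 3π/4.
LHS = sin(2x) ≈ -1.0000
RHS = 2sin(x) ≈ 1.4142
Since -1.0000 ≠ 1.4142, the equation fails at this point, so it cannot hold for every real x for which both sides are defined.
The correct double-angle formula is sin(2x) = 2sin(x)cos(x).

Conclusion: No, this is NOT an identity.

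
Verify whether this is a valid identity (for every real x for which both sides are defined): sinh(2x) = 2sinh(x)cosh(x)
Yes, this is an identity.

Claim: sinh(2x) = 2sinh(x)cosh(x).
Reasoning: 2sinh(x)cosh(x) = 2 · (e^x - e^-x)/2 · (e^x + e^-x)/2 = (e^(2x) - e^(-2x))/2 = sinh(2x).
So the two sides agree for every real x for which both sides are defined.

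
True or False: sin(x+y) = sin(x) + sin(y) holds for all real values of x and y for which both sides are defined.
Claim: sin(x+y) = sin(x) + sin(y).
Test a specific point where both sides are defined: x = 3π/4, y = -π/4.
LHS = sin(x+y) ≈ 1.0000
RHS = sin(x) + sin(y) ≈ 0.0000
Since 1.0000 ≠ 0.0000, the equation fails at this point, so it cannot hold for all real values of x and y for which both sides are defined.
The correct expansion is sin(x+y) = sin(x)cos(y) + cos(x)sin(y); sine is not additive.

Conclusion: False.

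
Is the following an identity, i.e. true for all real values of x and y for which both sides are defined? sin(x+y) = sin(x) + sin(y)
Claim: sin(x+y) = sin(x) + sin(y).
Test a specific point where both sides are defined: x = -π/3, y = -π/2.
LHS = sin(x+y) ≈ -0.5000
RHS = sin(x) + sin(y) ≈ -1.8660
Since -0.5000 ≠ -1.8660, the equation fails at this point, so it cannot hold for all real values of x and y for which both sides are defined.
The correct expansion is sin(x+y) = sin(x)cos(y) + cos(x)sin(y); sine is not additive.

Conclusion: No, this is NOT an identity.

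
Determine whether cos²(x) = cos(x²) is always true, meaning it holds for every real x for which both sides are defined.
Claim: cos²(x) = cos(x²).
Test a specific point where both sides are defined: x = π/4.
LHS = cos²(x) ≈ 0.5000
RHS = cos(x²) ≈ 0.8157
Since 0.5000 ≠ 0.8157, the equation fails at this point, so it cannot hold for every real x for which both sides are defined.
cos²(x) means (cos x)², squaring the output; cos(x²) squares the input. These are different functions.

Conclusion: No, this is NOT an identity.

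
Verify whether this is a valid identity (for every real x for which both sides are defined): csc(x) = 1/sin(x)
Claim: csc(x) = 1/sin(x).
Reasoning: csc(x) is by definition the reciprocal of sin(x), wherever sin(x) ≠ 0.
So the two sides agree for every real x for which both sides are defined.

Conclusion: Yes, this is an identity.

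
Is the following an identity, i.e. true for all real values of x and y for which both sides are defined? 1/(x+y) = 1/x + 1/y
Claim: 1/(x+y) = 1/x + 1/y.
Test a specific point where both sides are defined: x = 3/2, y = 1.
LHS = 1/(x+y) ≈ 0.4000
RHS = 1/x + 1/y ≈ 1.6667
Since 0.4000 ≠ 1.6667, the equation fails at this point, so it cannot hold for all real values of x and y for which both sides are defined.
1/x + 1/y = (x+y)/(xy), which is not 1/(x+y).

Conclusion: No, this is NOT an identity.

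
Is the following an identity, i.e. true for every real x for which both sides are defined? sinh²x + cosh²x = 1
Claim: sinh²x + cosh²x = 1.
Test a specific point where both sides are defined: x = -1.
LHS = sinh²x + cosh²x ≈ 3.7622
RHS = 1 ≈ 1.0000
Since 3.7622 ≠ 1.0000, the equation fails at this point, so it cannot hold for every real x for which both sides are defined.
The correct hyperbolic identity is cosh²x - sinh²x = 1 (a difference); the sum sinh²x + cosh²x equals cosh(2x).

Conclusion: No, this is NOT an identity.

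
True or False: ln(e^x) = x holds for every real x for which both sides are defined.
Claim: ln(e^x) = x.
Reasoning: ln is the inverse of the exponential: ln(e^x) asks for the exponent p with e^p = e^x, and since e^p is one-to-one that exponent is p = x.
So the two sides agree for every real x for which both sides are defined.

Conclusion: True.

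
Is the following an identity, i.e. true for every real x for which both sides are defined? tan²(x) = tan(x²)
No, this is NOT an identity.

Claim: tan²(x) = tan(x²).
Test a specific point where both sides are defined: x = -π/6.
LHS = tan²(x) ≈ 0.3333
RHS = tan(x²) ≈ 0.2812
Since 0.3333 ≠ 0.2812, the equation fails at this point, so it cannot hold for every real x for which both sides are defined.
tan²(x) means (tan x)², squaring the output; tan(x²) squares the input. These are different functions.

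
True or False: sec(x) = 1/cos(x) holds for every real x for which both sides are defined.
Claim: sec(x) = 1/cos(x).
Reasoning: sec(x) is by definition the reciprocal of cos(x), wherever cos(x) ≠ 0.
So the two sides agree for every real x for which both sides are defined.

Conclusion: True.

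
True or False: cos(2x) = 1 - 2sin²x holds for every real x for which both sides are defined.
Claim: cos(2x) = 1 - 2sin²x.
Reasoning: cos(2x) = cos²x - sin²x. Replace cos²x by 1 - sin²x: (1 - sin²x) - sin²x = 1 - 2sin²x.
So the two sides agree for every real x for which both sides are defined.

Conclusion: True.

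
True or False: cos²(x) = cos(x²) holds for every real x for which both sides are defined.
False.

Claim: cos²(x) = cos(x²).
Test a specific point where both sides are defined: x = π.
LHS = cos²(x) ≈ 1.0000
RHS = cos(x²) ≈ -0.9027
Since 1.0000 ≠ -0.9027, the equation fails at this point, so it cannot hold for every real x for which both sides are defined.
cos²(x) means (cos x)², squaring the output; cos(x²) squares the input. These are different functions.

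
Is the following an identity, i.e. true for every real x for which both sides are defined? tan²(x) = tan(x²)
Claim: tan²(x) = tan(x²).
Test a specific point where both sides are defined: x = -π/4.
LHS = tan²(x) ≈ 1.0000
RHS = tan(x²) ≈ 0.7092
Since 1.0000 ≠ 0.7092, the equation fails at this point, so it cannot hold for every real x for which both sides are defined.
tan²(x) means (tan x)², squaring the output; tan(x²) squares the input. These are different functions.

Conclusion: No, this is NOT an identity.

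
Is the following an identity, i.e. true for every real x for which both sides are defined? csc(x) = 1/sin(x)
Yes, this is an identity.

Claim: csc(x) = 1/sin(x).
Reasoning: csc(x) is by definition the reciprocal of sin(x), wherever sin(x) ≠ 0.
So the two sides agree for every real x for which both sides are defined.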